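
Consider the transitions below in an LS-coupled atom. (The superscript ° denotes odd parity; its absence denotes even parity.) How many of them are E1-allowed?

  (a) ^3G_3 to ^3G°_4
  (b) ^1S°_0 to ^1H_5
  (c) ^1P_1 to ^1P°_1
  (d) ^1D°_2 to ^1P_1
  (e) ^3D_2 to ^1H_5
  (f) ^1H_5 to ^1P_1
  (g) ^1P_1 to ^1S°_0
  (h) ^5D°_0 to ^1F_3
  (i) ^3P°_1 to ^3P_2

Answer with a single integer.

5

(a) allowed
(b) forbidden (ΔL, ΔJ fail)
(c) allowed
(d) allowed
(e) forbidden (parity, ΔS, ΔL, ΔJ fail)
(f) forbidden (parity, ΔL, ΔJ fail)
(g) allowed
(h) forbidden (ΔS, ΔJ fail)
(i) allowed
Total allowed: 5 of 9.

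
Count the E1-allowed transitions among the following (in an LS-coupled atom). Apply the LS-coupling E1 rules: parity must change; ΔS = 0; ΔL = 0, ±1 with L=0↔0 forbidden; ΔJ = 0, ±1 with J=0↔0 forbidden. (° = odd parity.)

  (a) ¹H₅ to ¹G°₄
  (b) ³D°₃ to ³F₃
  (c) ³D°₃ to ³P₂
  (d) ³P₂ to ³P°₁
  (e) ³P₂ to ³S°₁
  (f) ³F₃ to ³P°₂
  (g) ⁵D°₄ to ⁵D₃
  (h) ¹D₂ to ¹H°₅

6

(a) allowed
(b) allowed
(c) allowed
(d) allowed
(e) allowed
(f) forbidden (ΔL fails)
(g) allowed
(h) forbidden (ΔL, ΔJ fail)
Total allowed: 6 of 8.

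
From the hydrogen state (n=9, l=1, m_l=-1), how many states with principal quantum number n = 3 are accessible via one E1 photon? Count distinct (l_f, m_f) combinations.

4

E1 requires Δl = ±1, so l_f ∈ {0, 2}; with 0 ≤ l_f ≤ n_f−1 = 2, the allowed l_f values are {0, 2}.
For l_f = 0: m_f ∈ {m_i−1, m_i, m_i+1} ∩ [−0, 0] = {0} → 1 state.
For l_f = 2: m_f ∈ {m_i−1, m_i, m_i+1} ∩ [−2, 2] = {-2, -1, 0} → 3 states.
Total: 4.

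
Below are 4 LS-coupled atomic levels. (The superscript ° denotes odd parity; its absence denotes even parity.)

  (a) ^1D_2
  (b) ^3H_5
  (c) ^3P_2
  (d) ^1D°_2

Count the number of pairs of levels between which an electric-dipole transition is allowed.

(a)–(b): forbidden (parity, ΔS, ΔL, ΔJ).
(a)–(c): forbidden (parity, ΔS).
(a)–(d): allowed.
(b)–(c): forbidden (parity, ΔL, ΔJ).
(b)–(d): forbidden (ΔS, ΔL, ΔJ).
(c)–(d): forbidden (ΔS).
Allowed pairs: 1 of 6.

1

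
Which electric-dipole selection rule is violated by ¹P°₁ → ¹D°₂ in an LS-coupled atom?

parity

Parity must change: odd → odd — ✗.
ΔS = 0: S: 0 → 0 — ✓.
ΔJ = 0, ±1 (not J=0↔0): J: 1 → 2, ΔJ = +1 — ✓.
ΔL = 0, ±1 (not L=0↔0): L: 1 → 2, ΔL = +1 — ✓.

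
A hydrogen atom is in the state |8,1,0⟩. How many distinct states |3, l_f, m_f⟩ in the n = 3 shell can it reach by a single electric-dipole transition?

4

E1 requires Δl = ±1, so l_f ∈ {0, 2}; with 0 ≤ l_f ≤ n_f−1 = 2, the allowed l_f values are {0, 2}.
For l_f = 0: m_f ∈ {m_i−1, m_i, m_i+1} ∩ [−0, 0] = {0} → 1 state.
For l_f = 2: m_f ∈ {m_i−1, m_i, m_i+1} ∩ [−2, 2] = {-1, 0, 1} → 3 states.
Total: 4.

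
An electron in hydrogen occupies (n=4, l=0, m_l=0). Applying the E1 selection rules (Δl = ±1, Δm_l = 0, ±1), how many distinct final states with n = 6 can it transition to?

3

E1 requires Δl = ±1, so l_f ∈ {-1, 1}; with 0 ≤ l_f ≤ n_f−1 = 5, the allowed l_f values are {1}.
For l_f = 1: m_f ∈ {m_i−1, m_i, m_i+1} ∩ [−1, 1] = {-1, 0, 1} → 3 states.
Total: 3.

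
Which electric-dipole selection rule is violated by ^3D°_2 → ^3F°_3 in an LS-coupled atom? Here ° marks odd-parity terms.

parity

Initial level: S=1, L=2, J=2, parity odd. Final level: S=1, L=3, J=3, parity odd.
Parity must change: odd → odd — fails.
ΔS = 0: S: 1 → 1 — passes.
ΔL = 0, ±1 (not L=0↔0): L: 2 → 3, ΔL = +1 — passes.
ΔJ = 0, ±1 (not J=0↔0): J: 2 → 3, ΔJ = +1 — passes.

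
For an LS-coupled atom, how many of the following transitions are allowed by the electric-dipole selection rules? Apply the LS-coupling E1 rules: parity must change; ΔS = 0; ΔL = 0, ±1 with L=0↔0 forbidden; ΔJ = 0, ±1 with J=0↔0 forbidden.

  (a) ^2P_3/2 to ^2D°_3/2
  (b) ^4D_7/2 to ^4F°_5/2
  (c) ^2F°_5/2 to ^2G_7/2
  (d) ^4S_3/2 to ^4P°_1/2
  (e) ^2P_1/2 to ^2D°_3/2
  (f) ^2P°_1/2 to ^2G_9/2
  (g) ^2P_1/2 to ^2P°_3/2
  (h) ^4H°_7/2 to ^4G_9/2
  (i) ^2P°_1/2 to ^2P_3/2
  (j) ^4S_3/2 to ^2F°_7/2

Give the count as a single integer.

(a) allowed
(b) allowed
(c) allowed
(d) allowed
(e) allowed
(f) forbidden (ΔL, ΔJ fail)
(g) allowed
(h) allowed
(i) allowed
(j) forbidden (ΔS, ΔL, ΔJ fail)
Total allowed: 8 of 10.

8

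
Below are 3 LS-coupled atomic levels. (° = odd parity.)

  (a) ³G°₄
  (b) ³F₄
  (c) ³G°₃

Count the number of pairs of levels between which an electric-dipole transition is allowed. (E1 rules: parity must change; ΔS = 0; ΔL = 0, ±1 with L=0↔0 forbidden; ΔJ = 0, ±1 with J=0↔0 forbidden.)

2

(a)–(b): allowed.
(a)–(c): forbidden (parity).
(b)–(c): allowed.
Allowed pairs: 2 of 3.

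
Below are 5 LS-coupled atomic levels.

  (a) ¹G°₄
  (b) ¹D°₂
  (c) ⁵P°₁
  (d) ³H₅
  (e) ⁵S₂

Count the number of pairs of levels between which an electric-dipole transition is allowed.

1

(a)–(b): forbidden (parity, ΔL, ΔJ).
(a)–(c): forbidden (parity, ΔS, ΔL, ΔJ).
(a)–(d): forbidden (ΔS).
(a)–(e): forbidden (ΔS, ΔL, ΔJ).
(b)–(c): forbidden (parity, ΔS).
(b)–(d): forbidden (ΔS, ΔL, ΔJ).
(b)–(e): forbidden (ΔS, ΔL).
(c)–(d): forbidden (ΔS, ΔL, ΔJ).
(c)–(e): allowed.
(d)–(e): forbidden (parity, ΔS, ΔL, ΔJ).
Allowed pairs: 1 of 10.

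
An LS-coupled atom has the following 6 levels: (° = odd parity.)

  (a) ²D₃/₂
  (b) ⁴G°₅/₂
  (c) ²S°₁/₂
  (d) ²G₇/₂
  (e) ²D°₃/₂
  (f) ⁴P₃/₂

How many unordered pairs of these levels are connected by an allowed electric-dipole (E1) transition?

1

(a)–(b): forbidden (ΔS, ΔL).
(a)–(c): forbidden (ΔL).
(a)–(d): forbidden (parity, ΔL, ΔJ).
(a)–(e): allowed.
(a)–(f): forbidden (parity, ΔS).
(b)–(c): forbidden (parity, ΔS, ΔL, ΔJ).
(b)–(d): forbidden (ΔS).
(b)–(e): forbidden (parity, ΔS, ΔL).
(b)–(f): forbidden (ΔL).
(c)–(d): forbidden (ΔL, ΔJ).
(c)–(e): forbidden (parity, ΔL).
(c)–(f): forbidden (ΔS).
(d)–(e): forbidden (ΔL, ΔJ).
(d)–(f): forbidden (parity, ΔS, ΔL, ΔJ).
(e)–(f): forbidden (ΔS).
Allowed pairs: 1 of 15.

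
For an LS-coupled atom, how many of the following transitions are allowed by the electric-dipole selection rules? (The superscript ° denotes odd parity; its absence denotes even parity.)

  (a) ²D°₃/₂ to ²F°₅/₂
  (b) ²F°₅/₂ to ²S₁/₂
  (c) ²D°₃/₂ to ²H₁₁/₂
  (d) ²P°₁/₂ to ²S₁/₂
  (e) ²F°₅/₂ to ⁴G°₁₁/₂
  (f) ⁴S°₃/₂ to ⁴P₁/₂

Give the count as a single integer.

(a) forbidden (parity fails)
(b) forbidden (ΔL, ΔJ fail)
(c) forbidden (ΔL, ΔJ fail)
(d) allowed
(e) forbidden (parity, ΔS, ΔJ fail)
(f) allowed
Total allowed: 2 of 6.

2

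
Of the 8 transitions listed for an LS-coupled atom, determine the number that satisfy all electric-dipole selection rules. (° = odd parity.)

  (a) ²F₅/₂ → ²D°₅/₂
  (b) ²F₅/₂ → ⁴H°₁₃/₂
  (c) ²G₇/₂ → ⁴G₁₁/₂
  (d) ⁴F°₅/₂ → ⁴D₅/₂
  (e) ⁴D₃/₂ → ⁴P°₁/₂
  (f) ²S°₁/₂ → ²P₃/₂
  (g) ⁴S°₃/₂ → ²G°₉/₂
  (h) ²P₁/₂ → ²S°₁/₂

5

(a) allowed
(b) forbidden (ΔS, ΔL, ΔJ fail)
(c) forbidden (parity, ΔS, ΔJ fail)
(d) allowed
(e) allowed
(f) allowed
(g) forbidden (parity, ΔS, ΔL, ΔJ fail)
(h) allowed
Total allowed: 5 of 8.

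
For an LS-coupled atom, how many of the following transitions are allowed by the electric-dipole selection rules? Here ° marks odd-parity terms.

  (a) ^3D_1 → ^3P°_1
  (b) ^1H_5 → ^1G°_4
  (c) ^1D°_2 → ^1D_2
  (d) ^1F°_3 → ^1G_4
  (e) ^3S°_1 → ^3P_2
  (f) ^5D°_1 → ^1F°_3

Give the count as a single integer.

(a) allowed
(b) allowed
(c) allowed
(d) allowed
(e) allowed
(f) forbidden (parity, ΔS, ΔJ fail)
Total allowed: 5 of 6.

5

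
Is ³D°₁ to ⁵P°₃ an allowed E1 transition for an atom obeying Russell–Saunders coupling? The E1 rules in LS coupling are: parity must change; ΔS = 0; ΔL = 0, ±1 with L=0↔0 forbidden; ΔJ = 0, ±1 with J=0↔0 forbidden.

forbidden

ΔJ = 0, ±1 (not J=0↔0): J: 1 → 3, ΔJ = +2 — violated.
ΔS = 0: S: 1 → 2 — violated.
Parity must change: odd → odd — violated.
ΔL = 0, ±1 (not L=0↔0): L: 2 → 1, ΔL = -1 — satisfied.
Rule(s) violated: parity, ΔS, ΔJ.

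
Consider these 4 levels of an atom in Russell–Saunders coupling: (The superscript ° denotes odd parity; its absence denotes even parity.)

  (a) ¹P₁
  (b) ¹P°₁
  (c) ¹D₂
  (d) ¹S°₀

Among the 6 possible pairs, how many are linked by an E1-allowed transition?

3

(a)–(b): allowed.
(a)–(c): forbidden (parity).
(a)–(d): allowed.
(b)–(c): allowed.
(b)–(d): forbidden (parity).
(c)–(d): forbidden (ΔL, ΔJ).
Allowed pairs: 3 of 6.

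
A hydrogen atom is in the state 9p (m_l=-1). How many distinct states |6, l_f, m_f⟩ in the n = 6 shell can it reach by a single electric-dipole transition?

4

E1 requires Δl = ±1, so l_f ∈ {0, 2}; with 0 ≤ l_f ≤ n_f−1 = 5, the allowed l_f values are {0, 2}.
For l_f = 0: m_f ∈ {m_i−1, m_i, m_i+1} ∩ [−0, 0] = {0} → 1 state.
For l_f = 2: m_f ∈ {m_i−1, m_i, m_i+1} ∩ [−2, 2] = {-2, -1, 0} → 3 states.
Total: 4.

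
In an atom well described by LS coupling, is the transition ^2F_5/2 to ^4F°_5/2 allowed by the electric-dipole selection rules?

forbidden

Parity must change: even → odd — satisfied.
ΔS = 0: S: 1/2 → 3/2 — violated.
ΔL = 0, ±1 (not L=0↔0): L: 3 → 3, ΔL = +0 — satisfied.
ΔJ = 0, ±1 (not J=0↔0): J: 5/2 → 5/2, ΔJ = +0 — satisfied.
Rule(s) violated: ΔS.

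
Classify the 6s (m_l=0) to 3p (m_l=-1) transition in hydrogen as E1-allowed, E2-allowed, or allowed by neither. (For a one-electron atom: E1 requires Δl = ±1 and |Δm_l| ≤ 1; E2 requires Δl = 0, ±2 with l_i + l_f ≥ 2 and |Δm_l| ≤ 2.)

E1

Δl = 1 − 0 = +1; l_i + l_f = 1.
Δm_l = -1.
E1 (Δl = ±1, |Δm_l| ≤ 1): satisfied.
E2 (Δl = 0,±2, l_i+l_f ≥ 2, |Δm_l| ≤ 2): not satisfied.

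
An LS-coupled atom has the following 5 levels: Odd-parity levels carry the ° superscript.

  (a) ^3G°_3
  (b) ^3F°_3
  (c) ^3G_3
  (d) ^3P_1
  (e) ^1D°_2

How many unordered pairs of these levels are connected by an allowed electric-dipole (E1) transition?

2

(a)–(b): forbidden (parity).
(a)–(c): allowed.
(a)–(d): forbidden (ΔL, ΔJ).
(a)–(e): forbidden (parity, ΔS, ΔL).
(b)–(c): allowed.
(b)–(d): forbidden (ΔL, ΔJ).
(b)–(e): forbidden (parity, ΔS).
(c)–(d): forbidden (parity, ΔL, ΔJ).
(c)–(e): forbidden (ΔS, ΔL).
(d)–(e): forbidden (ΔS).
Allowed pairs: 2 of 10.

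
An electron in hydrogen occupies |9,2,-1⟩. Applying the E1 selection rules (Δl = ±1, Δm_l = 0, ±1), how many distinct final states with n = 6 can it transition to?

5

E1 requires Δl = ±1, so l_f ∈ {1, 3}; with 0 ≤ l_f ≤ n_f−1 = 5, the allowed l_f values are {1, 3}.
For l_f = 1: m_f ∈ {m_i−1, m_i, m_i+1} ∩ [−1, 1] = {-1, 0} → 2 states.
For l_f = 3: m_f ∈ {m_i−1, m_i, m_i+1} ∩ [−3, 3] = {-2, -1, 0} → 3 states.
Total: 5.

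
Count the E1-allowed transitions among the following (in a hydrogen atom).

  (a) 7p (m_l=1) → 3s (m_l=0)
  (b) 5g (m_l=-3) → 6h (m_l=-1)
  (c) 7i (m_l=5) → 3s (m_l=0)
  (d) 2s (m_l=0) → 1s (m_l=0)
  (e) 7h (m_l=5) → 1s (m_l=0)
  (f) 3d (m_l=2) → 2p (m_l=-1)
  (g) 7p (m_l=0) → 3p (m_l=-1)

(a) allowed
(b) forbidden — Δm_l = +2 (E1 requires Δm_l = 0, ±1)
(c) forbidden — Δl = -6 (E1 requires Δl = ±1); Δm_l = -5 (E1 requires Δm_l = 0, ±1)
(d) forbidden — Δl = +0 (E1 requires Δl = ±1)
(e) forbidden — Δl = -5 (E1 requires Δl = ±1); Δm_l = -5 (E1 requires Δm_l = 0, ±1)
(f) forbidden — Δm_l = -3 (E1 requires Δm_l = 0, ±1)
(g) forbidden — Δl = +0 (E1 requires Δl = ±1)
Total allowed: 1 of 7.

1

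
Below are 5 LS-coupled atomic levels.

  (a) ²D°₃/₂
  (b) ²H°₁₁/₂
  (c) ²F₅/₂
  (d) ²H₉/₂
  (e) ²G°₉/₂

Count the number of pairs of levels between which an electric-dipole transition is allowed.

3

(a)–(b): forbidden (parity, ΔL, ΔJ).
(a)–(c): allowed.
(a)–(d): forbidden (ΔL, ΔJ).
(a)–(e): forbidden (parity, ΔL, ΔJ).
(b)–(c): forbidden (ΔL, ΔJ).
(b)–(d): allowed.
(b)–(e): forbidden (parity).
(c)–(d): forbidden (parity, ΔL, ΔJ).
(c)–(e): forbidden (ΔJ).
(d)–(e): allowed.
Allowed pairs: 3 of 10.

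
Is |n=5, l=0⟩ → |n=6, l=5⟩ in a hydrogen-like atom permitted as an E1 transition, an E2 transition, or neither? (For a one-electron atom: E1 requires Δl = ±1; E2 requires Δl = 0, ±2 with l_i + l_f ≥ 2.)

Δl = 5 − 0 = +5; l_i + l_f = 5.
E1 (Δl = ±1): not satisfied.
E2 (Δl = 0,±2, l_i+l_f ≥ 2): not satisfied.

neither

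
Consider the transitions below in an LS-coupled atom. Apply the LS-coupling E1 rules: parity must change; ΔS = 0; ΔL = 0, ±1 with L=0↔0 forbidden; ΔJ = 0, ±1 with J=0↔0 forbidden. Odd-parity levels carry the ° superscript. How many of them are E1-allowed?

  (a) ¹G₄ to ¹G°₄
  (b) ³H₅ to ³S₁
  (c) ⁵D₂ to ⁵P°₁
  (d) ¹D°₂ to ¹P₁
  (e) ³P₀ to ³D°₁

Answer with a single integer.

(a) allowed
(b) forbidden (parity, ΔL, ΔJ fail)
(c) allowed
(d) allowed
(e) allowed
Total allowed: 4 of 5.

4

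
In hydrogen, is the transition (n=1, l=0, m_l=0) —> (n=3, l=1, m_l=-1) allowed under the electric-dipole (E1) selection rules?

Δl = 1 − 0 = +1; the E1 rule Δl = ±1 is ✓.
m_l: 0 → -1 (Δm_l = -1). |Δm_l| ≤ 1 ✓.
All E1 selection rules are satisfied.

allowed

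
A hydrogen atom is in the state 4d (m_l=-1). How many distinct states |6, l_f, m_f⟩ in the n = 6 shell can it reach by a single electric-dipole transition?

E1 requires Δl = ±1, so l_f ∈ {1, 3}; with 0 ≤ l_f ≤ n_f−1 = 5, the allowed l_f values are {1, 3}.
For l_f = 1: m_f ∈ {m_i−1, m_i, m_i+1} ∩ [−1, 1] = {-1, 0} → 2 states.
For l_f = 3: m_f ∈ {m_i−1, m_i, m_i+1} ∩ [−3, 3] = {-2, -1, 0} → 3 states.
Total: 5.

5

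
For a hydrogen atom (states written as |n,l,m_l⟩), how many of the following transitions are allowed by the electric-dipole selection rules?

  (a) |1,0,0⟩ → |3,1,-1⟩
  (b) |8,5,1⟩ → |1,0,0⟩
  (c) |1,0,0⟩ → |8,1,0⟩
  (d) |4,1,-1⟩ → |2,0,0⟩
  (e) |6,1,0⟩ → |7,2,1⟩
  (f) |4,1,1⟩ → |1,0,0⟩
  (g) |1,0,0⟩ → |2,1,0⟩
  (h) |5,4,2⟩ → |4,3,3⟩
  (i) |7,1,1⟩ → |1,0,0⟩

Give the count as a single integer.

(a) allowed
(b) forbidden — Δl = -5 (E1 requires Δl = ±1)
(c) allowed
(d) allowed
(e) allowed
(f) allowed
(g) allowed
(h) allowed
(i) allowed
Total allowed: 8 of 9.

8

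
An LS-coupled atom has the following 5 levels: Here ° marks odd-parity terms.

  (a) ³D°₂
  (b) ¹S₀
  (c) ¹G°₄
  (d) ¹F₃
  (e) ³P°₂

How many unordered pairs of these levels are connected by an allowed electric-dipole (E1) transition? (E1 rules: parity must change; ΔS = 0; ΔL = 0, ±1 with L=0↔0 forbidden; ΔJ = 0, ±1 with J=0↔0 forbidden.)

(a)–(b): forbidden (ΔS, ΔL, ΔJ).
(a)–(c): forbidden (parity, ΔS, ΔL, ΔJ).
(a)–(d): forbidden (ΔS).
(a)–(e): forbidden (parity).
(b)–(c): forbidden (ΔL, ΔJ).
(b)–(d): forbidden (parity, ΔL, ΔJ).
(b)–(e): forbidden (ΔS, ΔJ).
(c)–(d): allowed.
(c)–(e): forbidden (parity, ΔS, ΔL, ΔJ).
(d)–(e): forbidden (ΔS, ΔL).
Allowed pairs: 1 of 10.

1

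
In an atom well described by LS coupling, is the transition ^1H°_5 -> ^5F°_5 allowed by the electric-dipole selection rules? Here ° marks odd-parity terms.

ΔJ = 0, ±1 (not J=0↔0): J: 5 → 5, ΔJ = +0 — ok.
ΔS = 0: S: 0 → 2 — fails.
Parity must change: odd → odd — fails.
ΔL = 0, ±1 (not L=0↔0): L: 5 → 3, ΔL = -2 — fails.
Rule(s) violated: parity, ΔS, ΔL.

forbidden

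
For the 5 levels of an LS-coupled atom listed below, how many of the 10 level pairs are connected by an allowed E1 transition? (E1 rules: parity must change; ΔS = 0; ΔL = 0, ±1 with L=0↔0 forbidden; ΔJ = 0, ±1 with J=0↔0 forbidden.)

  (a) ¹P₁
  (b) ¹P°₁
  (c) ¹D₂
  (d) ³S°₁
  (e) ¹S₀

3

(a)–(b): allowed.
(a)–(c): forbidden (parity).
(a)–(d): forbidden (ΔS).
(a)–(e): forbidden (parity).
(b)–(c): allowed.
(b)–(d): forbidden (parity, ΔS).
(b)–(e): allowed.
(c)–(d): forbidden (ΔS, ΔL).
(c)–(e): forbidden (parity, ΔL, ΔJ).
(d)–(e): forbidden (ΔS, ΔL).
Allowed pairs: 3 of 10.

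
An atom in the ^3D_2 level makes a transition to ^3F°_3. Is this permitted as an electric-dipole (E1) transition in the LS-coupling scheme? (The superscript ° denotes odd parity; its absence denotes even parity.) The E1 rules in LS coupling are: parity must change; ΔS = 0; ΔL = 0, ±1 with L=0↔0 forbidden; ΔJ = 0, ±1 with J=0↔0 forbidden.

Initial level: S=1, L=2, J=2, parity even. Final level: S=1, L=3, J=3, parity odd.
Parity must change: even → odd — ok.
ΔS = 0: S: 1 → 1 — ok.
ΔL = 0, ±1 (not L=0↔0): L: 2 → 3, ΔL = +1 — ok.
ΔJ = 0, ±1 (not J=0↔0): J: 2 → 3, ΔJ = +1 — ok.
All four E1 rules are satisfied.

allowed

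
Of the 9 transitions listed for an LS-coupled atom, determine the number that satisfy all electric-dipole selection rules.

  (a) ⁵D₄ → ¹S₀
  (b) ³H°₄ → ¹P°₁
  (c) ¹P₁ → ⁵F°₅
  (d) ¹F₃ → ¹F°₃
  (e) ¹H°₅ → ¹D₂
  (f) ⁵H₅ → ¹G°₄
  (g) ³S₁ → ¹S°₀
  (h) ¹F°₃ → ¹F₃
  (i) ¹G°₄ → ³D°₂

2

(a) forbidden (parity, ΔS, ΔL, ΔJ fail)
(b) forbidden (parity, ΔS, ΔL, ΔJ fail)
(c) forbidden (ΔS, ΔL, ΔJ fail)
(d) allowed
(e) forbidden (ΔL, ΔJ fail)
(f) forbidden (ΔS fails)
(g) forbidden (ΔS, ΔL fail)
(h) allowed
(i) forbidden (parity, ΔS, ΔL, ΔJ fail)
Total allowed: 2 of 9.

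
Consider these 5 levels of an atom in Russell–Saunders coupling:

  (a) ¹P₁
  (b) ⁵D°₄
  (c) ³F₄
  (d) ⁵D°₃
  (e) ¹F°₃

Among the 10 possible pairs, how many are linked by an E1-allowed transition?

0

(a)–(b): forbidden (ΔS, ΔJ).
(a)–(c): forbidden (parity, ΔS, ΔL, ΔJ).
(a)–(d): forbidden (ΔS, ΔJ).
(a)–(e): forbidden (ΔL, ΔJ).
(b)–(c): forbidden (ΔS).
(b)–(d): forbidden (parity).
(b)–(e): forbidden (parity, ΔS).
(c)–(d): forbidden (ΔS).
(c)–(e): forbidden (ΔS).
(d)–(e): forbidden (parity, ΔS).
Allowed pairs: 0 of 10.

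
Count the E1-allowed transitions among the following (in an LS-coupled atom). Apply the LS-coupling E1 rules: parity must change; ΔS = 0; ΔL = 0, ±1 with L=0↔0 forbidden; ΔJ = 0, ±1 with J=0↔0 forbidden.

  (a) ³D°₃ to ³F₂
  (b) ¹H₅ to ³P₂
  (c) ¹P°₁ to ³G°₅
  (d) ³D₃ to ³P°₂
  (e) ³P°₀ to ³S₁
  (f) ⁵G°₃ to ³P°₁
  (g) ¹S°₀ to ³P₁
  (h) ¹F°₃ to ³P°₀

3

(a) allowed
(b) forbidden (parity, ΔS, ΔL, ΔJ fail)
(c) forbidden (parity, ΔS, ΔL, ΔJ fail)
(d) allowed
(e) allowed
(f) forbidden (parity, ΔS, ΔL, ΔJ fail)
(g) forbidden (ΔS fails)
(h) forbidden (parity, ΔS, ΔL, ΔJ fail)
Total allowed: 3 of 8.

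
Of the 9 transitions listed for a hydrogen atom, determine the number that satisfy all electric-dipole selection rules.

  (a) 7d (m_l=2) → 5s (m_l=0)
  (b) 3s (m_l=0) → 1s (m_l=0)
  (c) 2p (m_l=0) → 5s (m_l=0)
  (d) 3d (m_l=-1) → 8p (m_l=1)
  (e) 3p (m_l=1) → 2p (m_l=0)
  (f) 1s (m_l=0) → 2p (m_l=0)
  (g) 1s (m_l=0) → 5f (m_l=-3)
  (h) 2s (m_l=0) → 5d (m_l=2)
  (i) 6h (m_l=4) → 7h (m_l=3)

2

(a) forbidden — Δl = -2 (E1 requires Δl = ±1); Δm_l = -2 (E1 requires Δm_l = 0, ±1)
(b) forbidden — Δl = +0 (E1 requires Δl = ±1)
(c) allowed
(d) forbidden — Δm_l = +2 (E1 requires Δm_l = 0, ±1)
(e) forbidden — Δl = +0 (E1 requires Δl = ±1)
(f) allowed
(g) forbidden — Δl = +3 (E1 requires Δl = ±1); Δm_l = -3 (E1 requires Δm_l = 0, ±1)
(h) forbidden — Δl = +2 (E1 requires Δl = ±1); Δm_l = +2 (E1 requires Δm_l = 0, ±1)
(i) forbidden — Δl = +0 (E1 requires Δl = ±1)
Total allowed: 2 of 9.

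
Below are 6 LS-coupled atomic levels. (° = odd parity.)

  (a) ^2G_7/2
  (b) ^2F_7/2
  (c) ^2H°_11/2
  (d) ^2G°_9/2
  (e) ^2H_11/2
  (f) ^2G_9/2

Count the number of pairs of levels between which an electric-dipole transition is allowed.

6

(a)–(b): forbidden (parity).
(a)–(c): forbidden (ΔJ).
(a)–(d): allowed.
(a)–(e): forbidden (parity, ΔJ).
(a)–(f): forbidden (parity).
(b)–(c): forbidden (ΔL, ΔJ).
(b)–(d): allowed.
(b)–(e): forbidden (parity, ΔL, ΔJ).
(b)–(f): forbidden (parity).
(c)–(d): forbidden (parity).
(c)–(e): allowed.
(c)–(f): allowed.
(d)–(e): allowed.
(d)–(f): allowed.
(e)–(f): forbidden (parity).
Allowed pairs: 6 of 15.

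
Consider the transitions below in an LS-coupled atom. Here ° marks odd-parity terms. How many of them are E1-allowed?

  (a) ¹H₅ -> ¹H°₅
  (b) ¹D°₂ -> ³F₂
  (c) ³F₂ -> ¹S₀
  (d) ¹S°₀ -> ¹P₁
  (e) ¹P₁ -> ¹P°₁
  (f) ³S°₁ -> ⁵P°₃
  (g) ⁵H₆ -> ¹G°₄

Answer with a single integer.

3

(a) allowed
(b) forbidden (ΔS fails)
(c) forbidden (parity, ΔS, ΔL, ΔJ fail)
(d) allowed
(e) allowed
(f) forbidden (parity, ΔS, ΔJ fail)
(g) forbidden (ΔS, ΔJ fail)
Total allowed: 3 of 7.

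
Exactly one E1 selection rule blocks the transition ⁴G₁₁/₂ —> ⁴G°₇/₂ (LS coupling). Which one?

Reading off the term symbols: S 3/2→3/2, L 4→4, J 11/2→7/2, parity even→odd.
Parity must change: even → odd — ok.
ΔS = 0: S: 3/2 → 3/2 — ok.
ΔL = 0, ±1 (not L=0↔0): L: 4 → 4, ΔL = +0 — ok.
ΔJ = 0, ±1 (not J=0↔0): J: 11/2 → 7/2, ΔJ = -2 — fails.

the ΔJ = 0, ±1 rule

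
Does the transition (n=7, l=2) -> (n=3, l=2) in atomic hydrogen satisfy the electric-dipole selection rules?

forbidden

Initial l = 2, final l = 2, so Δl = +0. E1 requires Δl = ±1: fails.
The transition is electric-dipole forbidden.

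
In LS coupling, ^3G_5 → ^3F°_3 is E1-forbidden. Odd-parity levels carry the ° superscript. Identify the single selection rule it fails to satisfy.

Reading off the term symbols: S 1→1, L 4→3, J 5→3, parity even→odd.
Parity must change: even → odd — ✓.
ΔS = 0: S: 1 → 1 — ✓.
ΔL = 0, ±1 (not L=0↔0): L: 4 → 3, ΔL = -1 — ✓.
ΔJ = 0, ±1 (not J=0↔0): J: 5 → 3, ΔJ = -2 — ✗.

the ΔJ = 0, ±1 rule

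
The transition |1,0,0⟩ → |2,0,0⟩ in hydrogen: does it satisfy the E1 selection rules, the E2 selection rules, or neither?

neither

Δl = 0 − 0 = +0; l_i + l_f = 0.
Δm_l = +0.
E1 (Δl = ±1, |Δm_l| ≤ 1): not satisfied.
E2 (Δl = 0,±2, l_i+l_f ≥ 2, |Δm_l| ≤ 2): not satisfied.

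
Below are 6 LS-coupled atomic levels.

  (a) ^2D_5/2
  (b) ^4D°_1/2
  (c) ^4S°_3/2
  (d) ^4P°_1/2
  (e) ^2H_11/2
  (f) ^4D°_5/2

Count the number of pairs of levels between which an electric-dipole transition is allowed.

0

(a)–(b): forbidden (ΔS, ΔJ).
(a)–(c): forbidden (ΔS, ΔL).
(a)–(d): forbidden (ΔS, ΔJ).
(a)–(e): forbidden (parity, ΔL, ΔJ).
(a)–(f): forbidden (ΔS).
(b)–(c): forbidden (parity, ΔL).
(b)–(d): forbidden (parity).
(b)–(e): forbidden (ΔS, ΔL, ΔJ).
(b)–(f): forbidden (parity, ΔJ).
(c)–(d): forbidden (parity).
(c)–(e): forbidden (ΔS, ΔL, ΔJ).
(c)–(f): forbidden (parity, ΔL).
(d)–(e): forbidden (ΔS, ΔL, ΔJ).
(d)–(f): forbidden (parity, ΔJ).
(e)–(f): forbidden (ΔS, ΔL, ΔJ).
Allowed pairs: 0 of 15.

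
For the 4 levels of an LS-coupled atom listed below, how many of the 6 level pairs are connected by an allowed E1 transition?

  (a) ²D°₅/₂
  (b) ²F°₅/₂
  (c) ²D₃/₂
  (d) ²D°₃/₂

(a)–(b): forbidden (parity).
(a)–(c): allowed.
(a)–(d): forbidden (parity).
(b)–(c): allowed.
(b)–(d): forbidden (parity).
(c)–(d): allowed.
Allowed pairs: 3 of 6.

3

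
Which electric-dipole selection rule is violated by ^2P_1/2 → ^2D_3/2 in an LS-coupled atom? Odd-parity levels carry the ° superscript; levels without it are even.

Parity must change: even → even — violated.
ΔS = 0: S: 1/2 → 1/2 — satisfied.
ΔL = 0, ±1 (not L=0↔0): L: 1 → 2, ΔL = +1 — satisfied.
ΔJ = 0, ±1 (not J=0↔0): J: 1/2 → 3/2, ΔJ = +1 — satisfied.

parity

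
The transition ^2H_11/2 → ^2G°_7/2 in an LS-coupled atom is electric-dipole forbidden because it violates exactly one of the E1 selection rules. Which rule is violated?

the ΔJ = 0, ±1 rule

Parity must change: even → odd — ok.
ΔS = 0: S: 1/2 → 1/2 — ok.
ΔL = 0, ±1 (not L=0↔0): L: 5 → 4, ΔL = -1 — ok.
ΔJ = 0, ±1 (not J=0↔0): J: 11/2 → 7/2, ΔJ = -2 — fails.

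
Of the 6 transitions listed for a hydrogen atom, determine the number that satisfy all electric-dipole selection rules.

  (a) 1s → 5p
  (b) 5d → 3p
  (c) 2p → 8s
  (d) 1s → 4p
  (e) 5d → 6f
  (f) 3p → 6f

(a) allowed
(b) allowed
(c) allowed
(d) allowed
(e) allowed
(f) forbidden — Δl = +2 (E1 requires Δl = ±1)
Total allowed: 5 of 6.

5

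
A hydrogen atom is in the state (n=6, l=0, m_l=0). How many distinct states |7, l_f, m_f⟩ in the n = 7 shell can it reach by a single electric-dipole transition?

3

E1 requires Δl = ±1, so l_f ∈ {-1, 1}; with 0 ≤ l_f ≤ n_f−1 = 6, the allowed l_f values are {1}.
For l_f = 1: m_f ∈ {m_i−1, m_i, m_i+1} ∩ [−1, 1] = {-1, 0, 1} → 3 states.
Total: 3.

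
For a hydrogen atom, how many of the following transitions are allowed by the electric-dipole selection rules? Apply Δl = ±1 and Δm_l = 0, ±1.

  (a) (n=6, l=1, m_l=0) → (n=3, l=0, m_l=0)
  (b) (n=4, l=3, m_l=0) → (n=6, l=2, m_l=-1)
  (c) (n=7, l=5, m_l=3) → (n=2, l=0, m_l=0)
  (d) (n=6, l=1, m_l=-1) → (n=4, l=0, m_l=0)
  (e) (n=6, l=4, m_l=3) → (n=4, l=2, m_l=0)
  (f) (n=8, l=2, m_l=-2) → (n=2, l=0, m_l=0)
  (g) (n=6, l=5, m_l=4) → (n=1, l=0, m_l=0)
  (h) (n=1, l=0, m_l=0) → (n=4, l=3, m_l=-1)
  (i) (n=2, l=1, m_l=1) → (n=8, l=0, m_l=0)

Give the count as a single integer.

4

(a) allowed
(b) allowed
(c) forbidden — Δl = -5 (E1 requires Δl = ±1); Δm_l = -3 (E1 requires Δm_l = 0, ±1)
(d) allowed
(e) forbidden — Δl = -2 (E1 requires Δl = ±1); Δm_l = -3 (E1 requires Δm_l = 0, ±1)
(f) forbidden — Δl = -2 (E1 requires Δl = ±1); Δm_l = +2 (E1 requires Δm_l = 0, ±1)
(g) forbidden — Δl = -5 (E1 requires Δl = ±1); Δm_l = -4 (E1 requires Δm_l = 0, ±1)
(h) forbidden — Δl = +3 (E1 requires Δl = ±1)
(i) allowed
Total allowed: 4 of 9.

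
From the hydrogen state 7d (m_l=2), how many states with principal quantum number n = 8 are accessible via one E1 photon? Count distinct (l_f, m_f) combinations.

4

E1 requires Δl = ±1, so l_f ∈ {1, 3}; with 0 ≤ l_f ≤ n_f−1 = 7, the allowed l_f values are {1, 3}.
For l_f = 1: m_f ∈ {m_i−1, m_i, m_i+1} ∩ [−1, 1] = {1} → 1 state.
For l_f = 3: m_f ∈ {m_i−1, m_i, m_i+1} ∩ [−3, 3] = {1, 2, 3} → 3 states.
Total: 4.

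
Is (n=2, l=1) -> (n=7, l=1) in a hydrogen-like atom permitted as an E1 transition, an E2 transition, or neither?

Δl = 1 − 1 = +0; l_i + l_f = 2.
E1 (Δl = ±1): not satisfied.
E2 (Δl = 0,±2, l_i+l_f ≥ 2): satisfied.

E2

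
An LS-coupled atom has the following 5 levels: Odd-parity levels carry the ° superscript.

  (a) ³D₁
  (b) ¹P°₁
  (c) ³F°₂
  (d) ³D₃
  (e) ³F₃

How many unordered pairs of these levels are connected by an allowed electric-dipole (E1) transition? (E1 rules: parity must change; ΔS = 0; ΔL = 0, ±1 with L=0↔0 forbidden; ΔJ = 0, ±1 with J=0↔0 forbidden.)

3

(a)–(b): forbidden (ΔS).
(a)–(c): allowed.
(a)–(d): forbidden (parity, ΔJ).
(a)–(e): forbidden (parity, ΔJ).
(b)–(c): forbidden (parity, ΔS, ΔL).
(b)–(d): forbidden (ΔS, ΔJ).
(b)–(e): forbidden (ΔS, ΔL, ΔJ).
(c)–(d): allowed.
(c)–(e): allowed.
(d)–(e): forbidden (parity).
Allowed pairs: 3 of 10.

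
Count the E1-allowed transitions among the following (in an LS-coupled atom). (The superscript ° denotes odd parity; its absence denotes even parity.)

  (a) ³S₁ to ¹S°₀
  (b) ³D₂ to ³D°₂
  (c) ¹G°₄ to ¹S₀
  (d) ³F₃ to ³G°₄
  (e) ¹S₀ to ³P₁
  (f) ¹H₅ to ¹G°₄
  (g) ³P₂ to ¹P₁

(a) forbidden (ΔS, ΔL fail)
(b) allowed
(c) forbidden (ΔL, ΔJ fail)
(d) allowed
(e) forbidden (parity, ΔS fail)
(f) allowed
(g) forbidden (parity, ΔS fail)
Total allowed: 3 of 7.

3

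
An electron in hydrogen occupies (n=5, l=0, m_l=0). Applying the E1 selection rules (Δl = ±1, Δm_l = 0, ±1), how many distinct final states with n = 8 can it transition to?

3

E1 requires Δl = ±1, so l_f ∈ {-1, 1}; with 0 ≤ l_f ≤ n_f−1 = 7, the allowed l_f values are {1}.
For l_f = 1: m_f ∈ {m_i−1, m_i, m_i+1} ∩ [−1, 1] = {-1, 0, 1} → 3 states.
Total: 3.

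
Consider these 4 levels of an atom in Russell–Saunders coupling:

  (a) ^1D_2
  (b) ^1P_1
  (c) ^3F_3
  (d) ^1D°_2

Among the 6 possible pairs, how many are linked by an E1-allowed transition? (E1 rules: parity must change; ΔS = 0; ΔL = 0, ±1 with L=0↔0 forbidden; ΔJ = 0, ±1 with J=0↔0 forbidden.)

2

(a)–(b): forbidden (parity).
(a)–(c): forbidden (parity, ΔS).
(a)–(d): allowed.
(b)–(c): forbidden (parity, ΔS, ΔL, ΔJ).
(b)–(d): allowed.
(c)–(d): forbidden (ΔS).
Allowed pairs: 2 of 6.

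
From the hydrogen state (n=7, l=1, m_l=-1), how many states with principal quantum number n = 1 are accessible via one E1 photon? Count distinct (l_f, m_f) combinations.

E1 requires Δl = ±1, so l_f ∈ {0, 2}; with 0 ≤ l_f ≤ n_f−1 = 0, the allowed l_f values are {0}.
For l_f = 0: m_f ∈ {m_i−1, m_i, m_i+1} ∩ [−0, 0] = {0} → 1 state.
Total: 1.

1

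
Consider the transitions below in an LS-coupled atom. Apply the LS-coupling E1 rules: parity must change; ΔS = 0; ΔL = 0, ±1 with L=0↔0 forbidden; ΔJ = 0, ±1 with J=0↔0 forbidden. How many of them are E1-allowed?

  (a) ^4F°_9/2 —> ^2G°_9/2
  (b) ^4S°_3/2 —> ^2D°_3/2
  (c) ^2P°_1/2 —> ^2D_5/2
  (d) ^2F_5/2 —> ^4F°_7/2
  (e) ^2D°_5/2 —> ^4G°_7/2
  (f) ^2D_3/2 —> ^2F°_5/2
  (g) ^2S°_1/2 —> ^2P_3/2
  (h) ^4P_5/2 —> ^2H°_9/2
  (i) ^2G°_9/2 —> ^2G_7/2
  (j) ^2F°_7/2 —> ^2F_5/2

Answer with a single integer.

(a) forbidden (parity, ΔS fail)
(b) forbidden (parity, ΔS, ΔL fail)
(c) forbidden (ΔJ fails)
(d) forbidden (ΔS fails)
(e) forbidden (parity, ΔS, ΔL fail)
(f) allowed
(g) allowed
(h) forbidden (ΔS, ΔL, ΔJ fail)
(i) allowed
(j) allowed
Total allowed: 4 of 10.

4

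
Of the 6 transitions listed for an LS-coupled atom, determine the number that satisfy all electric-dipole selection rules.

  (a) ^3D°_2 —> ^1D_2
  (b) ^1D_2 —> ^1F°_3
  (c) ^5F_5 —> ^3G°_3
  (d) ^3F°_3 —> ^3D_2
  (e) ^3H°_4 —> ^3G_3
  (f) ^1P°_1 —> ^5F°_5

3

(a) forbidden (ΔS fails)
(b) allowed
(c) forbidden (ΔS, ΔJ fail)
(d) allowed
(e) allowed
(f) forbidden (parity, ΔS, ΔL, ΔJ fail)
Total allowed: 3 of 6.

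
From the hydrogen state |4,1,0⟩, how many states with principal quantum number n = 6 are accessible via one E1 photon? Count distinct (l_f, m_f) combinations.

E1 requires Δl = ±1, so l_f ∈ {0, 2}; with 0 ≤ l_f ≤ n_f−1 = 5, the allowed l_f values are {0, 2}.
For l_f = 0: m_f ∈ {m_i−1, m_i, m_i+1} ∩ [−0, 0] = {0} → 1 state.
For l_f = 2: m_f ∈ {m_i−1, m_i, m_i+1} ∩ [−2, 2] = {-1, 0, 1} → 3 states.
Total: 4.

4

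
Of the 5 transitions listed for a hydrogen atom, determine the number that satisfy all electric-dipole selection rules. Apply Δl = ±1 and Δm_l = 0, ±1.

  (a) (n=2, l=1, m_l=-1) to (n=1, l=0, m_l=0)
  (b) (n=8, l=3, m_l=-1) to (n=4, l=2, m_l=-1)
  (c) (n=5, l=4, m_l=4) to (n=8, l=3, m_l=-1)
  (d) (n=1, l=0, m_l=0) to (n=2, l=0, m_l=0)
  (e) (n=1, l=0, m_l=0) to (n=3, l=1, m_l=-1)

(a) allowed
(b) allowed
(c) forbidden — Δm_l = -5 (E1 requires Δm_l = 0, ±1)
(d) forbidden — Δl = +0 (E1 requires Δl = ±1)
(e) allowed
Total allowed: 3 of 5.

3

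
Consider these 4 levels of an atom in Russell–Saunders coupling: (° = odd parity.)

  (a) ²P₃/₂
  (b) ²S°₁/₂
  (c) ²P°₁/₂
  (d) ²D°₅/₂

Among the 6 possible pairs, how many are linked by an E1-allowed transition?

(a)–(b): allowed.
(a)–(c): allowed.
(a)–(d): allowed.
(b)–(c): forbidden (parity).
(b)–(d): forbidden (parity, ΔL, ΔJ).
(c)–(d): forbidden (parity, ΔJ).
Allowed pairs: 3 of 6.

3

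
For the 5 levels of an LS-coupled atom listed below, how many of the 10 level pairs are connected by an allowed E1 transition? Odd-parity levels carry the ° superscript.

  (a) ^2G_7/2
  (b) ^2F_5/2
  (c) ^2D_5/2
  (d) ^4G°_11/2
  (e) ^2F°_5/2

3

(a)–(b): forbidden (parity).
(a)–(c): forbidden (parity, ΔL).
(a)–(d): forbidden (ΔS, ΔJ).
(a)–(e): allowed.
(b)–(c): forbidden (parity).
(b)–(d): forbidden (ΔS, ΔJ).
(b)–(e): allowed.
(c)–(d): forbidden (ΔS, ΔL, ΔJ).
(c)–(e): allowed.
(d)–(e): forbidden (parity, ΔS, ΔJ).
Allowed pairs: 3 of 10.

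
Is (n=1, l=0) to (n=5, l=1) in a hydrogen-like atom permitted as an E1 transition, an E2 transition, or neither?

E1

Δl = 1 − 0 = +1; l_i + l_f = 1.
E1 (Δl = ±1): satisfied.
E2 (Δl = 0,±2, l_i+l_f ≥ 2): not satisfied.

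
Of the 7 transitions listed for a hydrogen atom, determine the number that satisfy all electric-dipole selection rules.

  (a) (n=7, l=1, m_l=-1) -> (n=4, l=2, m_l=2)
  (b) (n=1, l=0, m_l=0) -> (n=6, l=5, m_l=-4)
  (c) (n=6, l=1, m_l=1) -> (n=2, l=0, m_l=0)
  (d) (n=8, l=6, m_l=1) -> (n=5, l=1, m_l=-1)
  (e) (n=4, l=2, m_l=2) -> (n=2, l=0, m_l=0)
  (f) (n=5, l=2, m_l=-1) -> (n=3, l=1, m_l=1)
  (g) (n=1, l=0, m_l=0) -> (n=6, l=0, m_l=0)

(a) forbidden — Δm_l = +3 (E1 requires Δm_l = 0, ±1)
(b) forbidden — Δl = +5 (E1 requires Δl = ±1); Δm_l = -4 (E1 requires Δm_l = 0, ±1)
(c) allowed
(d) forbidden — Δl = -5 (E1 requires Δl = ±1); Δm_l = -2 (E1 requires Δm_l = 0, ±1)
(e) forbidden — Δl = -2 (E1 requires Δl = ±1); Δm_l = -2 (E1 requires Δm_l = 0, ±1)
(f) forbidden — Δm_l = +2 (E1 requires Δm_l = 0, ±1)
(g) forbidden — Δl = +0 (E1 requires Δl = ±1)
Total allowed: 1 of 7.

1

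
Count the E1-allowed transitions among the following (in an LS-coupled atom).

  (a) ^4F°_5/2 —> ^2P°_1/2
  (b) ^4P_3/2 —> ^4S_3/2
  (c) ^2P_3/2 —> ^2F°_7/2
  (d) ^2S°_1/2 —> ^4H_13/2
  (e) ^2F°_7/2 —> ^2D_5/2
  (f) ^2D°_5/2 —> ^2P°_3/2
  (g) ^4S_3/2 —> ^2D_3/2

1

(a) forbidden (parity, ΔS, ΔL, ΔJ fail)
(b) forbidden (parity fails)
(c) forbidden (ΔL, ΔJ fail)
(d) forbidden (ΔS, ΔL, ΔJ fail)
(e) allowed
(f) forbidden (parity fails)
(g) forbidden (parity, ΔS, ΔL fail)
Total allowed: 1 of 7.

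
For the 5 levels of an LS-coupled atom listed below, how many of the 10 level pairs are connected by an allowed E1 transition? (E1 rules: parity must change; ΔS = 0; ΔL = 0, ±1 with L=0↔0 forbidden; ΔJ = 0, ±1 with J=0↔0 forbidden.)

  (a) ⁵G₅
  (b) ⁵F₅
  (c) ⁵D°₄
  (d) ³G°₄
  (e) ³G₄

2

(a)–(b): forbidden (parity).
(a)–(c): forbidden (ΔL).
(a)–(d): forbidden (ΔS).
(a)–(e): forbidden (parity, ΔS).
(b)–(c): allowed.
(b)–(d): forbidden (ΔS).
(b)–(e): forbidden (parity, ΔS).
(c)–(d): forbidden (parity, ΔS, ΔL).
(c)–(e): forbidden (ΔS, ΔL).
(d)–(e): allowed.
Allowed pairs: 2 of 10.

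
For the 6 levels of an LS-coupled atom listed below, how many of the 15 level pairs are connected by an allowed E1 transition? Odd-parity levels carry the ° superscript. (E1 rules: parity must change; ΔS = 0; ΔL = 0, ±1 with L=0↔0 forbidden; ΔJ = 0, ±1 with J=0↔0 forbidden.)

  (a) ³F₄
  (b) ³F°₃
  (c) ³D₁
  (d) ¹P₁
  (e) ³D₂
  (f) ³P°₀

(a)–(b): allowed.
(a)–(c): forbidden (parity, ΔJ).
(a)–(d): forbidden (parity, ΔS, ΔL, ΔJ).
(a)–(e): forbidden (parity, ΔJ).
(a)–(f): forbidden (ΔL, ΔJ).
(b)–(c): forbidden (ΔJ).
(b)–(d): forbidden (ΔS, ΔL, ΔJ).
(b)–(e): allowed.
(b)–(f): forbidden (parity, ΔL, ΔJ).
(c)–(d): forbidden (parity, ΔS).
(c)–(e): forbidden (parity).
(c)–(f): allowed.
(d)–(e): forbidden (parity, ΔS).
(d)–(f): forbidden (ΔS).
(e)–(f): forbidden (ΔJ).
Allowed pairs: 3 of 15.

3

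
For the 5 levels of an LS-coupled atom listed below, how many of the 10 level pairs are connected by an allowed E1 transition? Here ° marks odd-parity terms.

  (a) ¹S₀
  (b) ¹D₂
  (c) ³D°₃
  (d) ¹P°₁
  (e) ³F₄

(a)–(b): forbidden (parity, ΔL, ΔJ).
(a)–(c): forbidden (ΔS, ΔL, ΔJ).
(a)–(d): allowed.
(a)–(e): forbidden (parity, ΔS, ΔL, ΔJ).
(b)–(c): forbidden (ΔS).
(b)–(d): allowed.
(b)–(e): forbidden (parity, ΔS, ΔJ).
(c)–(d): forbidden (parity, ΔS, ΔJ).
(c)–(e): allowed.
(d)–(e): forbidden (ΔS, ΔL, ΔJ).
Allowed pairs: 3 of 10.

3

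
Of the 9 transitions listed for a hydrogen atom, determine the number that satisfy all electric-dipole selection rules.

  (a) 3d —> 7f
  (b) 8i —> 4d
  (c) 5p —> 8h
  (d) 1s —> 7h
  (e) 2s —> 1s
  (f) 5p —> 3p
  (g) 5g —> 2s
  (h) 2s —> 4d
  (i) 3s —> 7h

(a) allowed
(b) forbidden — Δl = -4 (E1 requires Δl = ±1)
(c) forbidden — Δl = +4 (E1 requires Δl = ±1)
(d) forbidden — Δl = +5 (E1 requires Δl = ±1)
(e) forbidden — Δl = +0 (E1 requires Δl = ±1)
(f) forbidden — Δl = +0 (E1 requires Δl = ±1)
(g) forbidden — Δl = -4 (E1 requires Δl = ±1)
(h) forbidden — Δl = +2 (E1 requires Δl = ±1)
(i) forbidden — Δl = +5 (E1 requires Δl = ±1)
Total allowed: 1 of 9.

1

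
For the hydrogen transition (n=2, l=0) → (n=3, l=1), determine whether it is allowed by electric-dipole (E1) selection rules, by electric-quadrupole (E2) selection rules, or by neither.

E1

Δl = 1 − 0 = +1; l_i + l_f = 1.
E1 (Δl = ±1): satisfied.
E2 (Δl = 0,±2, l_i+l_f ≥ 2): not satisfied.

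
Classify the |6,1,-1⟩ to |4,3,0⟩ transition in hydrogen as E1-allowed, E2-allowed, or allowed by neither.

E2

Δl = 3 − 1 = +2; l_i + l_f = 4.
Δm_l = +1.
E1 (Δl = ±1, |Δm_l| ≤ 1): not satisfied.
E2 (Δl = 0,±2, l_i+l_f ≥ 2, |Δm_l| ≤ 2): satisfied.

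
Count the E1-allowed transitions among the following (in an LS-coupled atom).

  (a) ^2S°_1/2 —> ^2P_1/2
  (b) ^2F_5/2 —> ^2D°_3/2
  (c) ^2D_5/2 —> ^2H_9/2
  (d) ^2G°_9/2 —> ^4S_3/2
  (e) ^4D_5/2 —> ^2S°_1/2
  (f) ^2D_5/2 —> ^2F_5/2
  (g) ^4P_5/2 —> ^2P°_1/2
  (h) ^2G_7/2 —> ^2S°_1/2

2

(a) allowed
(b) allowed
(c) forbidden (parity, ΔL, ΔJ fail)
(d) forbidden (ΔS, ΔL, ΔJ fail)
(e) forbidden (ΔS, ΔL, ΔJ fail)
(f) forbidden (parity fails)
(g) forbidden (ΔS, ΔJ fail)
(h) forbidden (ΔL, ΔJ fail)
Total allowed: 2 of 8.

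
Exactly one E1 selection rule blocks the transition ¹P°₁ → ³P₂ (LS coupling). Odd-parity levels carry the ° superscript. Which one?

the ΔS = 0 rule

Parity must change: odd → even — ok.
ΔS = 0: S: 0 → 1 — fails.
ΔL = 0, ±1 (not L=0↔0): L: 1 → 1, ΔL = +0 — ok.
ΔJ = 0, ±1 (not J=0↔0): J: 1 → 2, ΔJ = +1 — ok.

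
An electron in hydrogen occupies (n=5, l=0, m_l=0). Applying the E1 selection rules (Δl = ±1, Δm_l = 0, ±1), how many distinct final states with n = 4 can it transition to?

3

E1 requires Δl = ±1, so l_f ∈ {-1, 1}; with 0 ≤ l_f ≤ n_f−1 = 3, the allowed l_f values are {1}.
For l_f = 1: m_f ∈ {m_i−1, m_i, m_i+1} ∩ [−1, 1] = {-1, 0, 1} → 3 states.
Total: 3.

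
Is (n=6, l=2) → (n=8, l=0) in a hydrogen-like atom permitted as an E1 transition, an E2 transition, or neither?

Δl = 0 − 2 = -2; l_i + l_f = 2.
E1 (Δl = ±1): not satisfied.
E2 (Δl = 0,±2, l_i+l_f ≥ 2): satisfied.

E2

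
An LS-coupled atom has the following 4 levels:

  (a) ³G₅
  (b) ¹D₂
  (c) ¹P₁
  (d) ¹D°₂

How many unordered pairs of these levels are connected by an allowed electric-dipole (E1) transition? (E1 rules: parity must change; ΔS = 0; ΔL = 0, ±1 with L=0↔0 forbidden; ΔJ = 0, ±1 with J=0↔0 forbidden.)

2

(a)–(b): forbidden (parity, ΔS, ΔL, ΔJ).
(a)–(c): forbidden (parity, ΔS, ΔL, ΔJ).
(a)–(d): forbidden (ΔS, ΔL, ΔJ).
(b)–(c): forbidden (parity).
(b)–(d): allowed.
(c)–(d): allowed.
Allowed pairs: 2 of 6.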